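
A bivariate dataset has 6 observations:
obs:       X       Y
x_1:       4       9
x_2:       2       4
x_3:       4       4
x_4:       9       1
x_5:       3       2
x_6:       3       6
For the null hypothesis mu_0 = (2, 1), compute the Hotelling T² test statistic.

Step 1 — sample mean vector:
  mean(X) = (4 + 2 + 4 + 9 + 3 + 3) / 6 = 25/6 = 4.1667
  mean(Y) = (9 + 4 + 4 + 1 + 2 + 6) / 6 = 26/6 = 4.3333
  x̄ = (4.1667, 4.3333),  deviation x̄ - mu_0 = (4.1667, 4.3333) - (2, 1) = (2.1667, 3.3333).

Step 2 — sample covariance matrix, S[i,j] = (1/(n-1)) · Σ_k (x_{k,i} - mean_i) · (x_{k,j} - mean_j), divisor n-1 = 5:
  S[X,X] = ((-0.1667)·(-0.1667) + (-2.1667)·(-2.1667) + (-0.1667)·(-0.1667) + (4.8333)·(4.8333) + (-1.1667)·(-1.1667) + (-1.1667)·(-1.1667)) / 5 = 30.8333/5 = 6.1667
  S[X,Y] = ((-0.1667)·(4.6667) + (-2.1667)·(-0.3333) + (-0.1667)·(-0.3333) + (4.8333)·(-3.3333) + (-1.1667)·(-2.3333) + (-1.1667)·(1.6667)) / 5 = -15.3333/5 = -3.0667
  S[Y,Y] = ((4.6667)·(4.6667) + (-0.3333)·(-0.3333) + (-0.3333)·(-0.3333) + (-3.3333)·(-3.3333) + (-2.3333)·(-2.3333) + (1.6667)·(1.6667)) / 5 = 41.3333/5 = 8.2667
  S = [[6.1667, -3.0667],
 [-3.0667, 8.2667]].

Step 3 — invert S. det(S) = 6.1667·8.2667 - (-3.0667)² = 41.5733.
  S^{-1} = (1/det) · [[d, -b], [-b, a]] = [[0.1988, 0.0738],
 [0.0738, 0.1483]].

Step 4 — quadratic form (x̄ - mu_0)^T · S^{-1} · (x̄ - mu_0):
  S^{-1} · (x̄ - mu_0) = (0.6767, 0.6543),
  (x̄ - mu_0)^T · [...] = (2.1667)·(0.6767) + (3.3333)·(0.6543) = 3.6471.

Step 5 — scale by n: T² = 6 · 3.6471 = 21.8826.

T² ≈ 21.8826


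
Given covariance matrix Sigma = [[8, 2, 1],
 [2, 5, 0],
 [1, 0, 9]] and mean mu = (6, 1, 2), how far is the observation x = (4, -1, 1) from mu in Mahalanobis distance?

Step 1 — centre the observation: (x - mu) = (-2, -2, -1).

Step 2 — invert Sigma (cofactor / det for 3×3, or solve directly):
  Sigma^{-1} = [[0.1411, -0.0564, -0.0157],
 [-0.0564, 0.2226, 0.0063],
 [-0.0157, 0.0063, 0.1129]].

Step 3 — form the quadratic (x - mu)^T · Sigma^{-1} · (x - mu):
  Sigma^{-1} · (x - mu) = (-0.1536, -0.3386, -0.094).
  (x - mu)^T · [Sigma^{-1} · (x - mu)] = (-2)·(-0.1536) + (-2)·(-0.3386) + (-1)·(-0.094) = 1.0784.

Step 4 — take square root: d = √(1.0784) ≈ 1.0384.

d(x, mu) = √(1.0784) ≈ 1.0384


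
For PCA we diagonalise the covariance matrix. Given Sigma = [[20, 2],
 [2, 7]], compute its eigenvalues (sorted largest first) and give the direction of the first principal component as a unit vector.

Step 1 — characteristic polynomial of 2×2 Sigma:
  det(Sigma - λI) = λ² - trace · λ + det = 0.
  trace = 20 + 7 = 27, det = 20·7 - (2)² = 136.
Step 2 — discriminant:
  Δ = trace² - 4·det = 729 - 544 = 185.
Step 3 — eigenvalues:
  λ = (trace ± √Δ)/2 = (27 ± 13.6015)/2,
  λ_1 = 20.3007,  λ_2 = 6.6993.

Step 4 — unit eigenvector for λ_1: solve (Sigma - λ_1 I)v = 0. First row:
  (20 - 20.3007)·v_x + (2)·v_y = 0, i.e. (-0.3007)·v_x + (2)·v_y = 0,
  so v ∝ (b, λ_1 - a) = (2, 0.3007) = u.
  ||u|| = √((2)² + (0.3007)²) = √(4.0904) ≈ 2.0225,
  v_1 = u/||u|| ≈ (0.9889, 0.1487) (||v_1|| = 1).

λ_1 = 20.3007,  λ_2 = 6.6993;  v_1 ≈ (0.9889, 0.1487)


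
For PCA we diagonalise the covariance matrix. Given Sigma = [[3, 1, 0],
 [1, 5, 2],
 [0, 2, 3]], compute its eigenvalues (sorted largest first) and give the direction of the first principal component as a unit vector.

Step 1 — characteristic polynomial p(λ) = det(λI - Sigma) = λ³ - tr·λ² + c_1·λ - det, where tr = trace, c_1 = sum of the principal 2×2 minors, det = det(Sigma):
  tr = 3 + 5 + 3 = 11,
  c_1 = (3·5 - (1)²) + (3·3 - (0)²) + (5·3 - (2)²) = 14 + 9 + 11 = 34,
  det = 3·(5·3 - (2)²) - (1)·((1)·3 - (2)·(0)) + (0)·((1)·(2) - 5·(0)) = 3·(11) - (1)·(3) + (0)·(2) = 30.
  So p(λ) = λ³ - 11λ² + 34λ - 30.
Step 2 — look for an integer root (rational root theorem: any rational root is an integer divisor of 30). Testing λ = 3:
  p(3) = 27 - 99 + 102 - 30 = 0  ✓
  Dividing out (λ - 3): p(λ) = (λ - 3)(λ² - 8λ + 10).
Step 3 — remaining eigenvalues from the quadratic λ² - 8λ + 10 = 0:
  Δ = 8² - 4·10 = 64 - 40 = 24,  λ = (8 ± √24)/2 = (8 ± 4.899)/2 ≈ 6.4495 or 1.5505.
  Sorted: λ_1 = 6.4495,  λ_2 = 3,  λ_3 = 1.5505  (check: sum = 11 = tr ✓).

Step 4 — unit eigenvector for λ_1 ≈ 6.4495: v spans the null space of (Sigma - λ_1 I), whose rows are
  r_1 = (-3.4495, 1, 0),  r_2 = (1, -1.4495, 2),  r_3 = (0, 2, -3.4495).
  v is orthogonal to every row, so take v ∝ r_1 × r_2 = ((1)·(2) - (0)·(-1.4495), (0)·(1) - (-3.4495)·(2), (-3.4495)·(-1.4495) - (1)·(1)) ≈ (2, 6.899, 4).
  Let u = (2, 6.899, 4).
  ||u|| = √((2)² + (6.899)² + (4)²) = √(67.5959) ≈ 8.2217,  v_1 = u/||u|| ≈ (0.2433, 0.8391, 0.4865) (||v_1|| = 1).

λ_1 = 6.4495,  λ_2 = 3,  λ_3 = 1.5505;  v_1 ≈ (0.2433, 0.8391, 0.4865)


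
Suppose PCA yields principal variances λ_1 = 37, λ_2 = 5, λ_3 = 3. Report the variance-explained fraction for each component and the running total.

Step 1 — total variance = trace(Sigma) = Σ λ_i = 37 + 5 + 3 = 45.

Step 2 — fraction explained by component i = λ_i / Σ λ:
  PC1: 37/45 = 0.8222
  PC2: 5/45 = 0.1111
  PC3: 3/45 = 0.0667

Step 3 — cumulative fraction after k components = (λ_1 + ... + λ_k) / Σ λ:
  k = 1: 37/45 = 0.8222
  k = 2: (37 + 5)/45 = 42/45 = 0.9333
  k = 3: (37 + 5 + 3)/45 = 45/45 = 1

Summary (fraction, with percent):

explained: PC1 0.8222 (82.22%), PC2 0.1111 (11.11%), PC3 0.0667 (6.67%);  cumulative: 0.8222, 0.9333, 1


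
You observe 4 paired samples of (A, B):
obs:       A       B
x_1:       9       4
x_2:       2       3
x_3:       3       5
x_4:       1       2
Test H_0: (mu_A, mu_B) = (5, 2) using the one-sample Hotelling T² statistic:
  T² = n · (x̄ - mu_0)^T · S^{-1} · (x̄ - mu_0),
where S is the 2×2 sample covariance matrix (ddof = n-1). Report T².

Step 1 — sample mean vector:
  mean(A) = (9 + 2 + 3 + 1) / 4 = 15/4 = 3.75
  mean(B) = (4 + 3 + 5 + 2) / 4 = 14/4 = 3.5
  x̄ = (3.75, 3.5),  deviation x̄ - mu_0 = (3.75, 3.5) - (5, 2) = (-1.25, 1.5).

Step 2 — sample covariance matrix, S[i,j] = (1/(n-1)) · Σ_k (x_{k,i} - mean_i) · (x_{k,j} - mean_j), divisor n-1 = 3:
  S[A,A] = ((5.25)·(5.25) + (-1.75)·(-1.75) + (-0.75)·(-0.75) + (-2.75)·(-2.75)) / 3 = 38.75/3 = 12.9167
  S[A,B] = ((5.25)·(0.5) + (-1.75)·(-0.5) + (-0.75)·(1.5) + (-2.75)·(-1.5)) / 3 = 6.5/3 = 2.1667
  S[B,B] = ((0.5)·(0.5) + (-0.5)·(-0.5) + (1.5)·(1.5) + (-1.5)·(-1.5)) / 3 = 5/3 = 1.6667
  S = [[12.9167, 2.1667],
 [2.1667, 1.6667]].

Step 3 — invert S. det(S) = 12.9167·1.6667 - (2.1667)² = 16.8333.
  S^{-1} = (1/det) · [[d, -b], [-b, a]] = [[0.099, -0.1287],
 [-0.1287, 0.7673]].

Step 4 — quadratic form (x̄ - mu_0)^T · S^{-1} · (x̄ - mu_0):
  S^{-1} · (x̄ - mu_0) = (-0.3168, 1.3119),
  (x̄ - mu_0)^T · [...] = (-1.25)·(-0.3168) + (1.5)·(1.3119) = 2.3639.

Step 5 — scale by n: T² = 4 · 2.3639 = 9.4554.

T² ≈ 9.4554


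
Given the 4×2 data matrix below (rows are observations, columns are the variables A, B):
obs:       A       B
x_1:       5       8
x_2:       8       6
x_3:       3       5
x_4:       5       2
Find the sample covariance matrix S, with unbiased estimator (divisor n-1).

Step 1 — column means:
  mean(A) = (5 + 8 + 3 + 5) / 4 = 21/4 = 5.25
  mean(B) = (8 + 6 + 5 + 2) / 4 = 21/4 = 5.25

Step 2 — sample covariance S[i,j] = (1/(n-1)) · Σ_k (x_{k,i} - mean_i) · (x_{k,j} - mean_j), with n-1 = 3.
  S[A,A] = ((-0.25)·(-0.25) + (2.75)·(2.75) + (-2.25)·(-2.25) + (-0.25)·(-0.25)) / 3 = 12.75/3 = 4.25
  S[A,B] = ((-0.25)·(2.75) + (2.75)·(0.75) + (-2.25)·(-0.25) + (-0.25)·(-3.25)) / 3 = 2.75/3 = 0.9167
  S[B,B] = ((2.75)·(2.75) + (0.75)·(0.75) + (-0.25)·(-0.25) + (-3.25)·(-3.25)) / 3 = 18.75/3 = 6.25

S is symmetric (S[j,i] = S[i,j]). Assembling:

S = [[4.25, 0.9167],
 [0.9167, 6.25]]


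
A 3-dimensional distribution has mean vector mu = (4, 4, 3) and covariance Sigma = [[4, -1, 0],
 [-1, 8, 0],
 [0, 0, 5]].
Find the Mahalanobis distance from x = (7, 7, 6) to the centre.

Step 1 — centre the observation: (x - mu) = (3, 3, 3).

Step 2 — invert Sigma (cofactor / det for 3×3, or solve directly):
  Sigma^{-1} = [[0.2581, 0.0323, 0],
 [0.0323, 0.129, 0],
 [0, 0, 0.2]].

Step 3 — form the quadratic (x - mu)^T · Sigma^{-1} · (x - mu):
  Sigma^{-1} · (x - mu) = (0.871, 0.4839, 0.6).
  (x - mu)^T · [Sigma^{-1} · (x - mu)] = (3)·(0.871) + (3)·(0.4839) + (3)·(0.6) = 5.8645.

Step 4 — take square root: d = √(5.8645) ≈ 2.4217.

d(x, mu) = √(5.8645) ≈ 2.4217


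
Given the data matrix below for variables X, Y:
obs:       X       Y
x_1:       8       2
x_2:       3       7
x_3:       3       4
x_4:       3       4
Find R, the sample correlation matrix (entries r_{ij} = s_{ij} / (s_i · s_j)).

Step 1 — column means:
  mean(X) = (8 + 3 + 3 + 3) / 4 = 17/4 = 4.25
  mean(Y) = (2 + 7 + 4 + 4) / 4 = 17/4 = 4.25

Step 2 — sample variances and covariances s[i,j] = (1/(n-1)) · Σ_k (x_{k,i} - mean_i) · (x_{k,j} - mean_j), with n-1 = 3:
  s[X,X] = ((3.75)·(3.75) + (-1.25)·(-1.25) + (-1.25)·(-1.25) + (-1.25)·(-1.25)) / 3 = 18.75/3 = 6.25
  s[X,Y] = ((3.75)·(-2.25) + (-1.25)·(2.75) + (-1.25)·(-0.25) + (-1.25)·(-0.25)) / 3 = -11.25/3 = -3.75
  s[Y,Y] = ((-2.25)·(-2.25) + (2.75)·(2.75) + (-0.25)·(-0.25) + (-0.25)·(-0.25)) / 3 = 12.75/3 = 4.25
  Sample standard deviations s_i = √(s[i,i]):
  s(X) = √(6.25) = 2.5
  s(Y) = √(4.25) = 2.0616

Step 3 — r_{ij} = s_{ij} / (s_i · s_j):
  r[X,X] = 1 (diagonal).
  r[X,Y] = -3.75 / (2.5 · 2.0616) = -3.75 / 5.1539 = -0.7276
  r[Y,Y] = 1 (diagonal).

R is symmetric with unit diagonal. Assembling:

R = [[1, -0.7276],
 [-0.7276, 1]]


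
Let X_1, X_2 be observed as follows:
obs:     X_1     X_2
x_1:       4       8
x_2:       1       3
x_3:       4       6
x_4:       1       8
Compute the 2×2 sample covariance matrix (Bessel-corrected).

Step 1 — column means:
  mean(X_1) = (4 + 1 + 4 + 1) / 4 = 10/4 = 2.5
  mean(X_2) = (8 + 3 + 6 + 8) / 4 = 25/4 = 6.25

Step 2 — sample covariance S[i,j] = (1/(n-1)) · Σ_k (x_{k,i} - mean_i) · (x_{k,j} - mean_j), with n-1 = 3.
  S[X_1,X_1] = ((1.5)·(1.5) + (-1.5)·(-1.5) + (1.5)·(1.5) + (-1.5)·(-1.5)) / 3 = 9/3 = 3
  S[X_1,X_2] = ((1.5)·(1.75) + (-1.5)·(-3.25) + (1.5)·(-0.25) + (-1.5)·(1.75)) / 3 = 4.5/3 = 1.5
  S[X_2,X_2] = ((1.75)·(1.75) + (-3.25)·(-3.25) + (-0.25)·(-0.25) + (1.75)·(1.75)) / 3 = 16.75/3 = 5.5833

S is symmetric (S[j,i] = S[i,j]). Assembling:

S = [[3, 1.5],
 [1.5, 5.5833]]


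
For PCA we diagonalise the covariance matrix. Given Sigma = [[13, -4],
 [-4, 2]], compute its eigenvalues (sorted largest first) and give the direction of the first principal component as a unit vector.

Step 1 — characteristic polynomial of 2×2 Sigma:
  det(Sigma - λI) = λ² - trace · λ + det = 0.
  trace = 13 + 2 = 15, det = 13·2 - (-4)² = 10.
Step 2 — discriminant:
  Δ = trace² - 4·det = 225 - 40 = 185.
Step 3 — eigenvalues:
  λ = (trace ± √Δ)/2 = (15 ± 13.6015)/2,
  λ_1 = 14.3007,  λ_2 = 0.6993.

Step 4 — unit eigenvector for λ_1: solve (Sigma - λ_1 I)v = 0. First row:
  (13 - 14.3007)·v_x + (-4)·v_y = 0, i.e. (-1.3007)·v_x + (-4)·v_y = 0,
  so v ∝ (b, λ_1 - a) = (-4, 1.3007); multiply by -1 so the first entry is positive: u = (4, -1.3007).
  ||u|| = √((4)² + (-1.3007)²) = √(17.6919) ≈ 4.2062,
  v_1 = u/||u|| ≈ (0.951, -0.3092) (||v_1|| = 1).

λ_1 = 14.3007,  λ_2 = 0.6993;  v_1 ≈ (0.951, -0.3092)


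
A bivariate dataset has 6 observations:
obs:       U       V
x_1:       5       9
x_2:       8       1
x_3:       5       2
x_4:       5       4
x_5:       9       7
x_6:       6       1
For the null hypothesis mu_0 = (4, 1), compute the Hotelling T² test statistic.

Step 1 — sample mean vector:
  mean(U) = (5 + 8 + 5 + 5 + 9 + 6) / 6 = 38/6 = 6.3333
  mean(V) = (9 + 1 + 2 + 4 + 7 + 1) / 6 = 24/6 = 4
  x̄ = (6.3333, 4),  deviation x̄ - mu_0 = (6.3333, 4) - (4, 1) = (2.3333, 3).

Step 2 — sample covariance matrix, S[i,j] = (1/(n-1)) · Σ_k (x_{k,i} - mean_i) · (x_{k,j} - mean_j), divisor n-1 = 5:
  S[U,U] = ((-1.3333)·(-1.3333) + (1.6667)·(1.6667) + (-1.3333)·(-1.3333) + (-1.3333)·(-1.3333) + (2.6667)·(2.6667) + (-0.3333)·(-0.3333)) / 5 = 15.3333/5 = 3.0667
  S[U,V] = ((-1.3333)·(5) + (1.6667)·(-3) + (-1.3333)·(-2) + (-1.3333)·(0) + (2.6667)·(3) + (-0.3333)·(-3)) / 5 = 0/5 = 0
  S[V,V] = ((5)·(5) + (-3)·(-3) + (-2)·(-2) + (0)·(0) + (3)·(3) + (-3)·(-3)) / 5 = 56/5 = 11.2
  S = [[3.0667, 0],
 [0, 11.2]].

Step 3 — invert S. det(S) = 3.0667·11.2 - (0)² = 34.3467.
  S^{-1} = (1/det) · [[d, -b], [-b, a]] = [[0.3261, 0],
 [0, 0.0893]].

Step 4 — quadratic form (x̄ - mu_0)^T · S^{-1} · (x̄ - mu_0):
  S^{-1} · (x̄ - mu_0) = (0.7609, 0.2679),
  (x̄ - mu_0)^T · [...] = (2.3333)·(0.7609) + (3)·(0.2679) = 2.5789.

Step 5 — scale by n: T² = 6 · 2.5789 = 15.4736.

T² ≈ 15.4736


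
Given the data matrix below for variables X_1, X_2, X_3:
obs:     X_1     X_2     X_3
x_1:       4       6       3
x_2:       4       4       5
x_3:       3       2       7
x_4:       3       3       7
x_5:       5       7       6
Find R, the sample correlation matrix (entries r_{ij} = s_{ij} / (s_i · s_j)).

Step 1 — column means:
  mean(X_1) = (4 + 4 + 3 + 3 + 5) / 5 = 19/5 = 3.8
  mean(X_2) = (6 + 4 + 2 + 3 + 7) / 5 = 22/5 = 4.4
  mean(X_3) = (3 + 5 + 7 + 7 + 6) / 5 = 28/5 = 5.6

Step 2 — sample variances and covariances s[i,j] = (1/(n-1)) · Σ_k (x_{k,i} - mean_i) · (x_{k,j} - mean_j), with n-1 = 4:
  s[X_1,X_1] = ((0.2)·(0.2) + (0.2)·(0.2) + (-0.8)·(-0.8) + (-0.8)·(-0.8) + (1.2)·(1.2)) / 4 = 2.8/4 = 0.7
  s[X_1,X_2] = ((0.2)·(1.6) + (0.2)·(-0.4) + (-0.8)·(-2.4) + (-0.8)·(-1.4) + (1.2)·(2.6)) / 4 = 6.4/4 = 1.6
  s[X_1,X_3] = ((0.2)·(-2.6) + (0.2)·(-0.6) + (-0.8)·(1.4) + (-0.8)·(1.4) + (1.2)·(0.4)) / 4 = -2.4/4 = -0.6
  s[X_2,X_2] = ((1.6)·(1.6) + (-0.4)·(-0.4) + (-2.4)·(-2.4) + (-1.4)·(-1.4) + (2.6)·(2.6)) / 4 = 17.2/4 = 4.3
  s[X_2,X_3] = ((1.6)·(-2.6) + (-0.4)·(-0.6) + (-2.4)·(1.4) + (-1.4)·(1.4) + (2.6)·(0.4)) / 4 = -8.2/4 = -2.05
  s[X_3,X_3] = ((-2.6)·(-2.6) + (-0.6)·(-0.6) + (1.4)·(1.4) + (1.4)·(1.4) + (0.4)·(0.4)) / 4 = 11.2/4 = 2.8
  Sample standard deviations s_i = √(s[i,i]):
  s(X_1) = √(0.7) = 0.8367
  s(X_2) = √(4.3) = 2.0736
  s(X_3) = √(2.8) = 1.6733

Step 3 — r_{ij} = s_{ij} / (s_i · s_j):
  r[X_1,X_1] = 1 (diagonal).
  r[X_1,X_2] = 1.6 / (0.8367 · 2.0736) = 1.6 / 1.7349 = 0.9222
  r[X_1,X_3] = -0.6 / (0.8367 · 1.6733) = -0.6 / 1.4 = -0.4286
  r[X_2,X_2] = 1 (diagonal).
  r[X_2,X_3] = -2.05 / (2.0736 · 1.6733) = -2.05 / 3.4699 = -0.5908
  r[X_3,X_3] = 1 (diagonal).

R is symmetric with unit diagonal. Assembling:

R = [[1, 0.9222, -0.4286],
 [0.9222, 1, -0.5908],
 [-0.4286, -0.5908, 1]]


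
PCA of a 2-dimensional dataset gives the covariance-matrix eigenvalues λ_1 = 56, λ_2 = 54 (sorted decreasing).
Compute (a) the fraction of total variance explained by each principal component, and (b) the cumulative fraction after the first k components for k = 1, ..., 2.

Step 1 — total variance = trace(Sigma) = Σ λ_i = 56 + 54 = 110.

Step 2 — fraction explained by component i = λ_i / Σ λ:
  PC1: 56/110 = 0.5091
  PC2: 54/110 = 0.4909

Step 3 — cumulative fraction after k components = (λ_1 + ... + λ_k) / Σ λ:
  k = 1: 56/110 = 0.5091
  k = 2: (56 + 54)/110 = 110/110 = 1

Summary (fraction, with percent):

explained: PC1 0.5091 (50.91%), PC2 0.4909 (49.09%);  cumulative: 0.5091, 1


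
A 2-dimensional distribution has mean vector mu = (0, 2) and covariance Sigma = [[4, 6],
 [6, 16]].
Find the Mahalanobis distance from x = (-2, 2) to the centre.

Step 1 — centre the observation: (x - mu) = (-2, 0).

Step 2 — invert Sigma. det(Sigma) = 4·16 - (6)² = 28.
  Sigma^{-1} = (1/det) · [[d, -b], [-b, a]] = [[0.5714, -0.2143],
 [-0.2143, 0.1429]].

Step 3 — form the quadratic (x - mu)^T · Sigma^{-1} · (x - mu):
  Sigma^{-1} · (x - mu) = (-1.1429, 0.4286).
  (x - mu)^T · [Sigma^{-1} · (x - mu)] = (-2)·(-1.1429) + (0)·(0.4286) = 2.2857.

Step 4 — take square root: d = √(2.2857) ≈ 1.5119.

d(x, mu) = √(2.2857) ≈ 1.5119


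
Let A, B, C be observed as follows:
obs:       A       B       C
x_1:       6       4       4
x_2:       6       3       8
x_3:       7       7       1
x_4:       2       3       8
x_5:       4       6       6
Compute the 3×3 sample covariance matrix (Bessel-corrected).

Step 1 — column means:
  mean(A) = (6 + 6 + 7 + 2 + 4) / 5 = 25/5 = 5
  mean(B) = (4 + 3 + 7 + 3 + 6) / 5 = 23/5 = 4.6
  mean(C) = (4 + 8 + 1 + 8 + 6) / 5 = 27/5 = 5.4

Step 2 — sample covariance S[i,j] = (1/(n-1)) · Σ_k (x_{k,i} - mean_i) · (x_{k,j} - mean_j), with n-1 = 4.
  S[A,A] = ((1)·(1) + (1)·(1) + (2)·(2) + (-3)·(-3) + (-1)·(-1)) / 4 = 16/4 = 4
  S[A,B] = ((1)·(-0.6) + (1)·(-1.6) + (2)·(2.4) + (-3)·(-1.6) + (-1)·(1.4)) / 4 = 6/4 = 1.5
  S[A,C] = ((1)·(-1.4) + (1)·(2.6) + (2)·(-4.4) + (-3)·(2.6) + (-1)·(0.6)) / 4 = -16/4 = -4
  S[B,B] = ((-0.6)·(-0.6) + (-1.6)·(-1.6) + (2.4)·(2.4) + (-1.6)·(-1.6) + (1.4)·(1.4)) / 4 = 13.2/4 = 3.3
  S[B,C] = ((-0.6)·(-1.4) + (-1.6)·(2.6) + (2.4)·(-4.4) + (-1.6)·(2.6) + (1.4)·(0.6)) / 4 = -17.2/4 = -4.3
  S[C,C] = ((-1.4)·(-1.4) + (2.6)·(2.6) + (-4.4)·(-4.4) + (2.6)·(2.6) + (0.6)·(0.6)) / 4 = 35.2/4 = 8.8

S is symmetric (S[j,i] = S[i,j]). Assembling:

S = [[4, 1.5, -4],
 [1.5, 3.3, -4.3],
 [-4, -4.3, 8.8]]


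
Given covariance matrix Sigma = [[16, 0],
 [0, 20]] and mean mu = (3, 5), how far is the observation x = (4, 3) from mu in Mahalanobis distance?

Step 1 — centre the observation: (x - mu) = (1, -2).

Step 2 — invert Sigma. det(Sigma) = 16·20 - (0)² = 320.
  Sigma^{-1} = (1/det) · [[d, -b], [-b, a]] = [[0.0625, 0],
 [0, 0.05]].

Step 3 — form the quadratic (x - mu)^T · Sigma^{-1} · (x - mu):
  Sigma^{-1} · (x - mu) = (0.0625, -0.1).
  (x - mu)^T · [Sigma^{-1} · (x - mu)] = (1)·(0.0625) + (-2)·(-0.1) = 0.2625.

Step 4 — take square root: d = √(0.2625) ≈ 0.5123.

d(x, mu) = √(0.2625) ≈ 0.5123


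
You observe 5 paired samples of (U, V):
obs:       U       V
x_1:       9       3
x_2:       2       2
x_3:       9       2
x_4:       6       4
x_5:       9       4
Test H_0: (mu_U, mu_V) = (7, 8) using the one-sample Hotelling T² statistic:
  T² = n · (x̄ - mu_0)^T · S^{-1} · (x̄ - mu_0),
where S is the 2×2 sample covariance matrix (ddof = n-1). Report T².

Step 1 — sample mean vector:
  mean(U) = (9 + 2 + 9 + 6 + 9) / 5 = 35/5 = 7
  mean(V) = (3 + 2 + 2 + 4 + 4) / 5 = 15/5 = 3
  x̄ = (7, 3),  deviation x̄ - mu_0 = (7, 3) - (7, 8) = (0, -5).

Step 2 — sample covariance matrix, S[i,j] = (1/(n-1)) · Σ_k (x_{k,i} - mean_i) · (x_{k,j} - mean_j), divisor n-1 = 4:
  S[U,U] = ((2)·(2) + (-5)·(-5) + (2)·(2) + (-1)·(-1) + (2)·(2)) / 4 = 38/4 = 9.5
  S[U,V] = ((2)·(0) + (-5)·(-1) + (2)·(-1) + (-1)·(1) + (2)·(1)) / 4 = 4/4 = 1
  S[V,V] = ((0)·(0) + (-1)·(-1) + (-1)·(-1) + (1)·(1) + (1)·(1)) / 4 = 4/4 = 1
  S = [[9.5, 1],
 [1, 1]].

Step 3 — invert S. det(S) = 9.5·1 - (1)² = 8.5.
  S^{-1} = (1/det) · [[d, -b], [-b, a]] = [[0.1176, -0.1176],
 [-0.1176, 1.1176]].

Step 4 — quadratic form (x̄ - mu_0)^T · S^{-1} · (x̄ - mu_0):
  S^{-1} · (x̄ - mu_0) = (0.5882, -5.5882),
  (x̄ - mu_0)^T · [...] = (0)·(0.5882) + (-5)·(-5.5882) = 27.9412.

Step 5 — scale by n: T² = 5 · 27.9412 = 139.7059.

T² ≈ 139.7059


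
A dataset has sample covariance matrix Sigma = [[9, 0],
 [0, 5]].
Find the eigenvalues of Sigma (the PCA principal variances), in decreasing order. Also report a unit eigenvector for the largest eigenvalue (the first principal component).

Step 1 — characteristic polynomial of 2×2 Sigma:
  det(Sigma - λI) = λ² - trace · λ + det = 0.
  trace = 9 + 5 = 14, det = 9·5 - (0)² = 45.
Step 2 — discriminant:
  Δ = trace² - 4·det = 196 - 180 = 16.
Step 3 — eigenvalues:
  λ = (trace ± √Δ)/2 = (14 ± 4)/2,
  λ_1 = 9,  λ_2 = 5.

Step 4 — unit eigenvector for λ_1: Sigma is diagonal, so its eigenvectors are the coordinate axes. λ_1 = 9 is the diagonal entry on the first coordinate axis, hence
  v_1 = (1, 0) (||v_1|| = 1).

λ_1 = 9,  λ_2 = 5;  v_1 ≈ (1, 0)


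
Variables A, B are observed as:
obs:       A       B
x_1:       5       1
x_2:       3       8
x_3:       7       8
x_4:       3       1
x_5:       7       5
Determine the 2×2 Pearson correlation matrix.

Step 1 — column means:
  mean(A) = (5 + 3 + 7 + 3 + 7) / 5 = 25/5 = 5
  mean(B) = (1 + 8 + 8 + 1 + 5) / 5 = 23/5 = 4.6

Step 2 — sample variances and covariances s[i,j] = (1/(n-1)) · Σ_k (x_{k,i} - mean_i) · (x_{k,j} - mean_j), with n-1 = 4:
  s[A,A] = ((0)·(0) + (-2)·(-2) + (2)·(2) + (-2)·(-2) + (2)·(2)) / 4 = 16/4 = 4
  s[A,B] = ((0)·(-3.6) + (-2)·(3.4) + (2)·(3.4) + (-2)·(-3.6) + (2)·(0.4)) / 4 = 8/4 = 2
  s[B,B] = ((-3.6)·(-3.6) + (3.4)·(3.4) + (3.4)·(3.4) + (-3.6)·(-3.6) + (0.4)·(0.4)) / 4 = 49.2/4 = 12.3
  Sample standard deviations s_i = √(s[i,i]):
  s(A) = √(4) = 2
  s(B) = √(12.3) = 3.5071

Step 3 — r_{ij} = s_{ij} / (s_i · s_j):
  r[A,A] = 1 (diagonal).
  r[A,B] = 2 / (2 · 3.5071) = 2 / 7.0143 = 0.2851
  r[B,B] = 1 (diagonal).

R is symmetric with unit diagonal. Assembling:

R = [[1, 0.2851],
 [0.2851, 1]]


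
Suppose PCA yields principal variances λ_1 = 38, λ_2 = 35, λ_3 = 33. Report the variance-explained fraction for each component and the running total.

Step 1 — total variance = trace(Sigma) = Σ λ_i = 38 + 35 + 33 = 106.

Step 2 — fraction explained by component i = λ_i / Σ λ:
  PC1: 38/106 = 0.3585
  PC2: 35/106 = 0.3302
  PC3: 33/106 = 0.3113

Step 3 — cumulative fraction after k components = (λ_1 + ... + λ_k) / Σ λ:
  k = 1: 38/106 = 0.3585
  k = 2: (38 + 35)/106 = 73/106 = 0.6887
  k = 3: (38 + 35 + 33)/106 = 106/106 = 1

Summary (fraction, with percent):

explained: PC1 0.3585 (35.85%), PC2 0.3302 (33.02%), PC3 0.3113 (31.13%);  cumulative: 0.3585, 0.6887, 1


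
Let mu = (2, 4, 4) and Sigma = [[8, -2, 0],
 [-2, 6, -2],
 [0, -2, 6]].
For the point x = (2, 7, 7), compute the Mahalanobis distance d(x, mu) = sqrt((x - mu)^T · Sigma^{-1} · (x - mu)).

Step 1 — centre the observation: (x - mu) = (0, 3, 3).

Step 2 — invert Sigma (cofactor / det for 3×3, or solve directly):
  Sigma^{-1} = [[0.1379, 0.0517, 0.0172],
 [0.0517, 0.2069, 0.069],
 [0.0172, 0.069, 0.1897]].

Step 3 — form the quadratic (x - mu)^T · Sigma^{-1} · (x - mu):
  Sigma^{-1} · (x - mu) = (0.2069, 0.8276, 0.7759).
  (x - mu)^T · [Sigma^{-1} · (x - mu)] = (0)·(0.2069) + (3)·(0.8276) + (3)·(0.7759) = 4.8103.

Step 4 — take square root: d = √(4.8103) ≈ 2.1932.

d(x, mu) = √(4.8103) ≈ 2.1932


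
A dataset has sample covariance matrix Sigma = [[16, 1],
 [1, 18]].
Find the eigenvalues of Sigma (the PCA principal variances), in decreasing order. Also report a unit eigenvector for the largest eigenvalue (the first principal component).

Step 1 — characteristic polynomial of 2×2 Sigma:
  det(Sigma - λI) = λ² - trace · λ + det = 0.
  trace = 16 + 18 = 34, det = 16·18 - (1)² = 287.
Step 2 — discriminant:
  Δ = trace² - 4·det = 1156 - 1148 = 8.
Step 3 — eigenvalues:
  λ = (trace ± √Δ)/2 = (34 ± 2.8284)/2,
  λ_1 = 18.4142,  λ_2 = 15.5858.

Step 4 — unit eigenvector for λ_1: solve (Sigma - λ_1 I)v = 0. First row:
  (16 - 18.4142)·v_x + (1)·v_y = 0, i.e. (-2.4142)·v_x + (1)·v_y = 0,
  so v ∝ (b, λ_1 - a) = (1, 2.4142) = u.
  ||u|| = √((1)² + (2.4142)²) = √(6.8284) ≈ 2.6131,
  v_1 = u/||u|| ≈ (0.3827, 0.9239) (||v_1|| = 1).

λ_1 = 18.4142,  λ_2 = 15.5858;  v_1 ≈ (0.3827, 0.9239)


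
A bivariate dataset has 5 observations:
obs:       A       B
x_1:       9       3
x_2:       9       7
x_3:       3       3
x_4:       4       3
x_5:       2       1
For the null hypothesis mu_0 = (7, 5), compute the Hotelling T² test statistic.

Step 1 — sample mean vector:
  mean(A) = (9 + 9 + 3 + 4 + 2) / 5 = 27/5 = 5.4
  mean(B) = (3 + 7 + 3 + 3 + 1) / 5 = 17/5 = 3.4
  x̄ = (5.4, 3.4),  deviation x̄ - mu_0 = (5.4, 3.4) - (7, 5) = (-1.6, -1.6).

Step 2 — sample covariance matrix, S[i,j] = (1/(n-1)) · Σ_k (x_{k,i} - mean_i) · (x_{k,j} - mean_j), divisor n-1 = 4:
  S[A,A] = ((3.6)·(3.6) + (3.6)·(3.6) + (-2.4)·(-2.4) + (-1.4)·(-1.4) + (-3.4)·(-3.4)) / 4 = 45.2/4 = 11.3
  S[A,B] = ((3.6)·(-0.4) + (3.6)·(3.6) + (-2.4)·(-0.4) + (-1.4)·(-0.4) + (-3.4)·(-2.4)) / 4 = 21.2/4 = 5.3
  S[B,B] = ((-0.4)·(-0.4) + (3.6)·(3.6) + (-0.4)·(-0.4) + (-0.4)·(-0.4) + (-2.4)·(-2.4)) / 4 = 19.2/4 = 4.8
  S = [[11.3, 5.3],
 [5.3, 4.8]].

Step 3 — invert S. det(S) = 11.3·4.8 - (5.3)² = 26.15.
  S^{-1} = (1/det) · [[d, -b], [-b, a]] = [[0.1836, -0.2027],
 [-0.2027, 0.4321]].

Step 4 — quadratic form (x̄ - mu_0)^T · S^{-1} · (x̄ - mu_0):
  S^{-1} · (x̄ - mu_0) = (0.0306, -0.3671),
  (x̄ - mu_0)^T · [...] = (-1.6)·(0.0306) + (-1.6)·(-0.3671) = 0.5384.

Step 5 — scale by n: T² = 5 · 0.5384 = 2.6922.

T² ≈ 2.6922


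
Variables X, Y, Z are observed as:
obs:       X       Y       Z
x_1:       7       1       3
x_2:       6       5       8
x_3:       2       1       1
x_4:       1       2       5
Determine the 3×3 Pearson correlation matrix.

Step 1 — column means:
  mean(X) = (7 + 6 + 2 + 1) / 4 = 16/4 = 4
  mean(Y) = (1 + 5 + 1 + 2) / 4 = 9/4 = 2.25
  mean(Z) = (3 + 8 + 1 + 5) / 4 = 17/4 = 4.25

Step 2 — sample variances and covariances s[i,j] = (1/(n-1)) · Σ_k (x_{k,i} - mean_i) · (x_{k,j} - mean_j), with n-1 = 3:
  s[X,X] = ((3)·(3) + (2)·(2) + (-2)·(-2) + (-3)·(-3)) / 3 = 26/3 = 8.6667
  s[X,Y] = ((3)·(-1.25) + (2)·(2.75) + (-2)·(-1.25) + (-3)·(-0.25)) / 3 = 5/3 = 1.6667
  s[X,Z] = ((3)·(-1.25) + (2)·(3.75) + (-2)·(-3.25) + (-3)·(0.75)) / 3 = 8/3 = 2.6667
  s[Y,Y] = ((-1.25)·(-1.25) + (2.75)·(2.75) + (-1.25)·(-1.25) + (-0.25)·(-0.25)) / 3 = 10.75/3 = 3.5833
  s[Y,Z] = ((-1.25)·(-1.25) + (2.75)·(3.75) + (-1.25)·(-3.25) + (-0.25)·(0.75)) / 3 = 15.75/3 = 5.25
  s[Z,Z] = ((-1.25)·(-1.25) + (3.75)·(3.75) + (-3.25)·(-3.25) + (0.75)·(0.75)) / 3 = 26.75/3 = 8.9167
  Sample standard deviations s_i = √(s[i,i]):
  s(X) = √(8.6667) = 2.9439
  s(Y) = √(3.5833) = 1.893
  s(Z) = √(8.9167) = 2.9861

Step 3 — r_{ij} = s_{ij} / (s_i · s_j):
  r[X,X] = 1 (diagonal).
  r[X,Y] = 1.6667 / (2.9439 · 1.893) = 1.6667 / 5.5728 = 0.2991
  r[X,Z] = 2.6667 / (2.9439 · 2.9861) = 2.6667 / 8.7908 = 0.3033
  r[Y,Y] = 1 (diagonal).
  r[Y,Z] = 5.25 / (1.893 · 2.9861) = 5.25 / 5.6526 = 0.9288
  r[Z,Z] = 1 (diagonal).

R is symmetric with unit diagonal. Assembling:

R = [[1, 0.2991, 0.3033],
 [0.2991, 1, 0.9288],
 [0.3033, 0.9288, 1]]


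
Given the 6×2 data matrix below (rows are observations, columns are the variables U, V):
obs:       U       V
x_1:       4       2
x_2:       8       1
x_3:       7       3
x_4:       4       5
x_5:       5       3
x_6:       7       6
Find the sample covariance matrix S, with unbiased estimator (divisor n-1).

Step 1 — column means:
  mean(U) = (4 + 8 + 7 + 4 + 5 + 7) / 6 = 35/6 = 5.8333
  mean(V) = (2 + 1 + 3 + 5 + 3 + 6) / 6 = 20/6 = 3.3333

Step 2 — sample covariance S[i,j] = (1/(n-1)) · Σ_k (x_{k,i} - mean_i) · (x_{k,j} - mean_j), with n-1 = 5.
  S[U,U] = ((-1.8333)·(-1.8333) + (2.1667)·(2.1667) + (1.1667)·(1.1667) + (-1.8333)·(-1.8333) + (-0.8333)·(-0.8333) + (1.1667)·(1.1667)) / 5 = 14.8333/5 = 2.9667
  S[U,V] = ((-1.8333)·(-1.3333) + (2.1667)·(-2.3333) + (1.1667)·(-0.3333) + (-1.8333)·(1.6667) + (-0.8333)·(-0.3333) + (1.1667)·(2.6667)) / 5 = -2.6667/5 = -0.5333
  S[V,V] = ((-1.3333)·(-1.3333) + (-2.3333)·(-2.3333) + (-0.3333)·(-0.3333) + (1.6667)·(1.6667) + (-0.3333)·(-0.3333) + (2.6667)·(2.6667)) / 5 = 17.3333/5 = 3.4667

S is symmetric (S[j,i] = S[i,j]). Assembling:

S = [[2.9667, -0.5333],
 [-0.5333, 3.4667]]


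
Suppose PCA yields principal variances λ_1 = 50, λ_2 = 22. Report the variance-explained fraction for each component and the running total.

Step 1 — total variance = trace(Sigma) = Σ λ_i = 50 + 22 = 72.

Step 2 — fraction explained by component i = λ_i / Σ λ:
  PC1: 50/72 = 0.6944
  PC2: 22/72 = 0.3056

Step 3 — cumulative fraction after k components = (λ_1 + ... + λ_k) / Σ λ:
  k = 1: 50/72 = 0.6944
  k = 2: (50 + 22)/72 = 72/72 = 1

Summary (fraction, with percent):

explained: PC1 0.6944 (69.44%), PC2 0.3056 (30.56%);  cumulative: 0.6944, 1


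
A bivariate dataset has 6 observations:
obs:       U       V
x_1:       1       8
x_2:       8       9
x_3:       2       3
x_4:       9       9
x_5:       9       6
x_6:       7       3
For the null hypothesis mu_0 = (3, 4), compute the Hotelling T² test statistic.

Step 1 — sample mean vector:
  mean(U) = (1 + 8 + 2 + 9 + 9 + 7) / 6 = 36/6 = 6
  mean(V) = (8 + 9 + 3 + 9 + 6 + 3) / 6 = 38/6 = 6.3333
  x̄ = (6, 6.3333),  deviation x̄ - mu_0 = (6, 6.3333) - (3, 4) = (3, 2.3333).

Step 2 — sample covariance matrix, S[i,j] = (1/(n-1)) · Σ_k (x_{k,i} - mean_i) · (x_{k,j} - mean_j), divisor n-1 = 5:
  S[U,U] = ((-5)·(-5) + (2)·(2) + (-4)·(-4) + (3)·(3) + (3)·(3) + (1)·(1)) / 5 = 64/5 = 12.8
  S[U,V] = ((-5)·(1.6667) + (2)·(2.6667) + (-4)·(-3.3333) + (3)·(2.6667) + (3)·(-0.3333) + (1)·(-3.3333)) / 5 = 14/5 = 2.8
  S[V,V] = ((1.6667)·(1.6667) + (2.6667)·(2.6667) + (-3.3333)·(-3.3333) + (2.6667)·(2.6667) + (-0.3333)·(-0.3333) + (-3.3333)·(-3.3333)) / 5 = 39.3333/5 = 7.8667
  S = [[12.8, 2.8],
 [2.8, 7.8667]].

Step 3 — invert S. det(S) = 12.8·7.8667 - (2.8)² = 92.8533.
  S^{-1} = (1/det) · [[d, -b], [-b, a]] = [[0.0847, -0.0302],
 [-0.0302, 0.1379]].

Step 4 — quadratic form (x̄ - mu_0)^T · S^{-1} · (x̄ - mu_0):
  S^{-1} · (x̄ - mu_0) = (0.1838, 0.2312),
  (x̄ - mu_0)^T · [...] = (3)·(0.1838) + (2.3333)·(0.2312) = 1.0908.

Step 5 — scale by n: T² = 6 · 1.0908 = 6.5451.

T² ≈ 6.5451


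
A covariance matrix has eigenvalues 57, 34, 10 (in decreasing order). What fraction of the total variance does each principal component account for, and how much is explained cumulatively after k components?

Step 1 — total variance = trace(Sigma) = Σ λ_i = 57 + 34 + 10 = 101.

Step 2 — fraction explained by component i = λ_i / Σ λ:
  PC1: 57/101 = 0.5644
  PC2: 34/101 = 0.3366
  PC3: 10/101 = 0.099

Step 3 — cumulative fraction after k components = (λ_1 + ... + λ_k) / Σ λ:
  k = 1: 57/101 = 0.5644
  k = 2: (57 + 34)/101 = 91/101 = 0.901
  k = 3: (57 + 34 + 10)/101 = 101/101 = 1

Summary (fraction, with percent):

explained: PC1 0.5644 (56.44%), PC2 0.3366 (33.66%), PC3 0.099 (9.9%);  cumulative: 0.5644, 0.901, 1


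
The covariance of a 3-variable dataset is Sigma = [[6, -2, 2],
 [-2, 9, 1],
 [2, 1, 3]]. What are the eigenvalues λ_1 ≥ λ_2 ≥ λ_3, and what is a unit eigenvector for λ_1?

Step 1 — characteristic polynomial p(λ) = det(λI - Sigma) = λ³ - tr·λ² + c_1·λ - det, where tr = trace, c_1 = sum of the principal 2×2 minors, det = det(Sigma):
  tr = 6 + 9 + 3 = 18,
  c_1 = (6·9 - (-2)²) + (6·3 - (2)²) + (9·3 - (1)²) = 50 + 14 + 26 = 90,
  det = 6·(9·3 - (1)²) - (-2)·((-2)·3 - (1)·(2)) + (2)·((-2)·(1) - 9·(2)) = 6·(26) - (-2)·(-8) + (2)·(-20) = 100.
  So p(λ) = λ³ - 18λ² + 90λ - 100.
Step 2 — look for an integer root (rational root theorem: any rational root is an integer divisor of 100). Testing λ = 10:
  p(10) = 1000 - 1800 + 900 - 100 = 0  ✓
  Dividing out (λ - 10): p(λ) = (λ - 10)(λ² - 8λ + 10).
Step 3 — remaining eigenvalues from the quadratic λ² - 8λ + 10 = 0:
  Δ = 8² - 4·10 = 64 - 40 = 24,  λ = (8 ± √24)/2 = (8 ± 4.899)/2 ≈ 6.4495 or 1.5505.
  Sorted: λ_1 = 10,  λ_2 = 6.4495,  λ_3 = 1.5505  (check: sum = 18 = tr ✓).

Step 4 — unit eigenvector for λ_1 = 10: v spans the null space of (Sigma - λ_1 I), whose rows are
  r_1 = (-4, -2, 2),  r_2 = (-2, -1, 1),  r_3 = (2, 1, -7).
  v is orthogonal to every row, so take v ∝ r_1 × r_3 = ((-2)·(-7) - (2)·(1), (2)·(2) - (-4)·(-7), (-4)·(1) - (-2)·(2)) = (12, -24, 0).
  Rescale (divide by 12): u = (1, -2, 0).
  ||u|| = √((1)² + (-2)² + (0)²) = √(5) ≈ 2.2361,  v_1 = u/||u|| ≈ (0.4472, -0.8944, 0) (||v_1|| = 1).

λ_1 = 10,  λ_2 = 6.4495,  λ_3 = 1.5505;  v_1 ≈ (0.4472, -0.8944, 0)


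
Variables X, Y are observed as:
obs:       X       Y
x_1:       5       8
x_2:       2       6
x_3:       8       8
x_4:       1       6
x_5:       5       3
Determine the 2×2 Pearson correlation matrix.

Step 1 — column means:
  mean(X) = (5 + 2 + 8 + 1 + 5) / 5 = 21/5 = 4.2
  mean(Y) = (8 + 6 + 8 + 6 + 3) / 5 = 31/5 = 6.2

Step 2 — sample variances and covariances s[i,j] = (1/(n-1)) · Σ_k (x_{k,i} - mean_i) · (x_{k,j} - mean_j), with n-1 = 4:
  s[X,X] = ((0.8)·(0.8) + (-2.2)·(-2.2) + (3.8)·(3.8) + (-3.2)·(-3.2) + (0.8)·(0.8)) / 4 = 30.8/4 = 7.7
  s[X,Y] = ((0.8)·(1.8) + (-2.2)·(-0.2) + (3.8)·(1.8) + (-3.2)·(-0.2) + (0.8)·(-3.2)) / 4 = 6.8/4 = 1.7
  s[Y,Y] = ((1.8)·(1.8) + (-0.2)·(-0.2) + (1.8)·(1.8) + (-0.2)·(-0.2) + (-3.2)·(-3.2)) / 4 = 16.8/4 = 4.2
  Sample standard deviations s_i = √(s[i,i]):
  s(X) = √(7.7) = 2.7749
  s(Y) = √(4.2) = 2.0494

Step 3 — r_{ij} = s_{ij} / (s_i · s_j):
  r[X,X] = 1 (diagonal).
  r[X,Y] = 1.7 / (2.7749 · 2.0494) = 1.7 / 5.6868 = 0.2989
  r[Y,Y] = 1 (diagonal).

R is symmetric with unit diagonal. Assembling:

R = [[1, 0.2989],
 [0.2989, 1]]


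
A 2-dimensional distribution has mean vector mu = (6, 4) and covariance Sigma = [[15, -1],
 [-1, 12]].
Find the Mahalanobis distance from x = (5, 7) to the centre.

Step 1 — centre the observation: (x - mu) = (-1, 3).

Step 2 — invert Sigma. det(Sigma) = 15·12 - (-1)² = 179.
  Sigma^{-1} = (1/det) · [[d, -b], [-b, a]] = [[0.067, 0.0056],
 [0.0056, 0.0838]].

Step 3 — form the quadratic (x - mu)^T · Sigma^{-1} · (x - mu):
  Sigma^{-1} · (x - mu) = (-0.0503, 0.2458).
  (x - mu)^T · [Sigma^{-1} · (x - mu)] = (-1)·(-0.0503) + (3)·(0.2458) = 0.7877.

Step 4 — take square root: d = √(0.7877) ≈ 0.8875.

d(x, mu) = √(0.7877) ≈ 0.8875


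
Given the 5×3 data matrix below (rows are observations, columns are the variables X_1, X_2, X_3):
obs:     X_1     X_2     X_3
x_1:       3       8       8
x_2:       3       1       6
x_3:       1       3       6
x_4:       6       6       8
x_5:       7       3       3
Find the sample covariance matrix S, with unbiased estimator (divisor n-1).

Step 1 — column means:
  mean(X_1) = (3 + 3 + 1 + 6 + 7) / 5 = 20/5 = 4
  mean(X_2) = (8 + 1 + 3 + 6 + 3) / 5 = 21/5 = 4.2
  mean(X_3) = (8 + 6 + 6 + 8 + 3) / 5 = 31/5 = 6.2

Step 2 — sample covariance S[i,j] = (1/(n-1)) · Σ_k (x_{k,i} - mean_i) · (x_{k,j} - mean_j), with n-1 = 4.
  S[X_1,X_1] = ((-1)·(-1) + (-1)·(-1) + (-3)·(-3) + (2)·(2) + (3)·(3)) / 4 = 24/4 = 6
  S[X_1,X_2] = ((-1)·(3.8) + (-1)·(-3.2) + (-3)·(-1.2) + (2)·(1.8) + (3)·(-1.2)) / 4 = 3/4 = 0.75
  S[X_1,X_3] = ((-1)·(1.8) + (-1)·(-0.2) + (-3)·(-0.2) + (2)·(1.8) + (3)·(-3.2)) / 4 = -7/4 = -1.75
  S[X_2,X_2] = ((3.8)·(3.8) + (-3.2)·(-3.2) + (-1.2)·(-1.2) + (1.8)·(1.8) + (-1.2)·(-1.2)) / 4 = 30.8/4 = 7.7
  S[X_2,X_3] = ((3.8)·(1.8) + (-3.2)·(-0.2) + (-1.2)·(-0.2) + (1.8)·(1.8) + (-1.2)·(-3.2)) / 4 = 14.8/4 = 3.7
  S[X_3,X_3] = ((1.8)·(1.8) + (-0.2)·(-0.2) + (-0.2)·(-0.2) + (1.8)·(1.8) + (-3.2)·(-3.2)) / 4 = 16.8/4 = 4.2

S is symmetric (S[j,i] = S[i,j]). Assembling:

S = [[6, 0.75, -1.75],
 [0.75, 7.7, 3.7],
 [-1.75, 3.7, 4.2]]


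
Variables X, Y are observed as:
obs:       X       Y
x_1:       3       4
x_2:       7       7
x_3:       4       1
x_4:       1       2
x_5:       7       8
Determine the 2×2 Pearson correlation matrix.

Step 1 — column means:
  mean(X) = (3 + 7 + 4 + 1 + 7) / 5 = 22/5 = 4.4
  mean(Y) = (4 + 7 + 1 + 2 + 8) / 5 = 22/5 = 4.4

Step 2 — sample variances and covariances s[i,j] = (1/(n-1)) · Σ_k (x_{k,i} - mean_i) · (x_{k,j} - mean_j), with n-1 = 4:
  s[X,X] = ((-1.4)·(-1.4) + (2.6)·(2.6) + (-0.4)·(-0.4) + (-3.4)·(-3.4) + (2.6)·(2.6)) / 4 = 27.2/4 = 6.8
  s[X,Y] = ((-1.4)·(-0.4) + (2.6)·(2.6) + (-0.4)·(-3.4) + (-3.4)·(-2.4) + (2.6)·(3.6)) / 4 = 26.2/4 = 6.55
  s[Y,Y] = ((-0.4)·(-0.4) + (2.6)·(2.6) + (-3.4)·(-3.4) + (-2.4)·(-2.4) + (3.6)·(3.6)) / 4 = 37.2/4 = 9.3
  Sample standard deviations s_i = √(s[i,i]):
  s(X) = √(6.8) = 2.6077
  s(Y) = √(9.3) = 3.0496

Step 3 — r_{ij} = s_{ij} / (s_i · s_j):
  r[X,X] = 1 (diagonal).
  r[X,Y] = 6.55 / (2.6077 · 3.0496) = 6.55 / 7.9524 = 0.8237
  r[Y,Y] = 1 (diagonal).

R is symmetric with unit diagonal. Assembling:

R = [[1, 0.8237],
 [0.8237, 1]]


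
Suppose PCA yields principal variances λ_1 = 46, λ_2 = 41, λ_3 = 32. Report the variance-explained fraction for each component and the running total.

Step 1 — total variance = trace(Sigma) = Σ λ_i = 46 + 41 + 32 = 119.

Step 2 — fraction explained by component i = λ_i / Σ λ:
  PC1: 46/119 = 0.3866
  PC2: 41/119 = 0.3445
  PC3: 32/119 = 0.2689

Step 3 — cumulative fraction after k components = (λ_1 + ... + λ_k) / Σ λ:
  k = 1: 46/119 = 0.3866
  k = 2: (46 + 41)/119 = 87/119 = 0.7311
  k = 3: (46 + 41 + 32)/119 = 119/119 = 1

Summary (fraction, with percent):

explained: PC1 0.3866 (38.66%), PC2 0.3445 (34.45%), PC3 0.2689 (26.89%);  cumulative: 0.3866, 0.7311, 1


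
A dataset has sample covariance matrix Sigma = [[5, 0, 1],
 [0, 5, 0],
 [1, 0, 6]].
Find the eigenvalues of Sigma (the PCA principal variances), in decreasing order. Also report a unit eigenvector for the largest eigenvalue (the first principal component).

Step 1 — characteristic polynomial p(λ) = det(λI - Sigma) = λ³ - tr·λ² + c_1·λ - det, where tr = trace, c_1 = sum of the principal 2×2 minors, det = det(Sigma):
  tr = 5 + 5 + 6 = 16,
  c_1 = (5·5 - (0)²) + (5·6 - (1)²) + (5·6 - (0)²) = 25 + 29 + 30 = 84,
  det = 5·(5·6 - (0)²) - (0)·((0)·6 - (0)·(1)) + (1)·((0)·(0) - 5·(1)) = 5·(30) - (0)·(0) + (1)·(-5) = 145.
  So p(λ) = λ³ - 16λ² + 84λ - 145.
Step 2 — look for an integer root (rational root theorem: any rational root is an integer divisor of 145). Testing λ = 5:
  p(5) = 125 - 400 + 420 - 145 = 0  ✓
  Dividing out (λ - 5): p(λ) = (λ - 5)(λ² - 11λ + 29).
Step 3 — remaining eigenvalues from the quadratic λ² - 11λ + 29 = 0:
  Δ = 11² - 4·29 = 121 - 116 = 5,  λ = (11 ± √5)/2 = (11 ± 2.2361)/2 ≈ 6.618 or 4.382.
  Sorted: λ_1 = 6.618,  λ_2 = 5,  λ_3 = 4.382  (check: sum = 16 = tr ✓).

Step 4 — unit eigenvector for λ_1 ≈ 6.618: v spans the null space of (Sigma - λ_1 I), whose rows are
  r_1 = (-1.618, 0, 1),  r_2 = (0, -1.618, 0),  r_3 = (1, 0, -0.618).
  v is orthogonal to every row, so take v ∝ r_1 × r_2 = ((0)·(0) - (1)·(-1.618), (1)·(0) - (-1.618)·(0), (-1.618)·(-1.618) - (0)·(0)) ≈ (1.618, 0, 2.618).
  Let u = (1.618, 0, 2.618).
  ||u|| = √((1.618)² + (0)² + (2.618)²) = √(9.4721) ≈ 3.0777,  v_1 = u/||u|| ≈ (0.5257, 0, 0.8507) (||v_1|| = 1).

λ_1 = 6.618,  λ_2 = 5,  λ_3 = 4.382;  v_1 ≈ (0.5257, 0, 0.8507)


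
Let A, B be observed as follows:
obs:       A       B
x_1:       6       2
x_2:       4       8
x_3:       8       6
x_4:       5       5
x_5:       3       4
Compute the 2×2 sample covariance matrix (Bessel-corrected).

Step 1 — column means:
  mean(A) = (6 + 4 + 8 + 5 + 3) / 5 = 26/5 = 5.2
  mean(B) = (2 + 8 + 6 + 5 + 4) / 5 = 25/5 = 5

Step 2 — sample covariance S[i,j] = (1/(n-1)) · Σ_k (x_{k,i} - mean_i) · (x_{k,j} - mean_j), with n-1 = 4.
  S[A,A] = ((0.8)·(0.8) + (-1.2)·(-1.2) + (2.8)·(2.8) + (-0.2)·(-0.2) + (-2.2)·(-2.2)) / 4 = 14.8/4 = 3.7
  S[A,B] = ((0.8)·(-3) + (-1.2)·(3) + (2.8)·(1) + (-0.2)·(0) + (-2.2)·(-1)) / 4 = -1/4 = -0.25
  S[B,B] = ((-3)·(-3) + (3)·(3) + (1)·(1) + (0)·(0) + (-1)·(-1)) / 4 = 20/4 = 5

S is symmetric (S[j,i] = S[i,j]). Assembling:

S = [[3.7, -0.25],
 [-0.25, 5]]


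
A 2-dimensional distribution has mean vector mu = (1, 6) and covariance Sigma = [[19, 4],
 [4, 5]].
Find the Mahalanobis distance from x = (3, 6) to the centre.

Step 1 — centre the observation: (x - mu) = (2, 0).

Step 2 — invert Sigma. det(Sigma) = 19·5 - (4)² = 79.
  Sigma^{-1} = (1/det) · [[d, -b], [-b, a]] = [[0.0633, -0.0506],
 [-0.0506, 0.2405]].

Step 3 — form the quadratic (x - mu)^T · Sigma^{-1} · (x - mu):
  Sigma^{-1} · (x - mu) = (0.1266, -0.1013).
  (x - mu)^T · [Sigma^{-1} · (x - mu)] = (2)·(0.1266) + (0)·(-0.1013) = 0.2532.

Step 4 — take square root: d = √(0.2532) ≈ 0.5032.

d(x, mu) = √(0.2532) ≈ 0.5032
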